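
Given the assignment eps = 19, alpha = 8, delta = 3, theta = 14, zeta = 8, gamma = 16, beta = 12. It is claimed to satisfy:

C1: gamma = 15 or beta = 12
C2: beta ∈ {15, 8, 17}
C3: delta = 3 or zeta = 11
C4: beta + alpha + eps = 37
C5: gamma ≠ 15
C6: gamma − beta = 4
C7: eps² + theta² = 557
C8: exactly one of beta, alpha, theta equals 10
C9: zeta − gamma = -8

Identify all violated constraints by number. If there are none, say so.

Violated: 2, 4, 8.

C1: gamma = 16 ≠ 15, but beta = 12 = 12 (second disjunct)  yes
C2: beta = 12 is not in {15, 8, 17}  no
C3: delta = 3 = 3 (first disjunct)  yes
C4: beta + alpha + eps = 12 + 8 + 19 = 39, not 37  no
C5: gamma = 16, and 16 ≠ 15  yes
C6: gamma − beta = 16 − 12 = 4  yes
C7: eps² + theta² = 19² + 14² = 361 + 196 = 557  yes
C8: beta=12, alpha=8, theta=14; 0 of them equal 10, not exactly one  no
C9: zeta − gamma = 8 − 16 = -8  yes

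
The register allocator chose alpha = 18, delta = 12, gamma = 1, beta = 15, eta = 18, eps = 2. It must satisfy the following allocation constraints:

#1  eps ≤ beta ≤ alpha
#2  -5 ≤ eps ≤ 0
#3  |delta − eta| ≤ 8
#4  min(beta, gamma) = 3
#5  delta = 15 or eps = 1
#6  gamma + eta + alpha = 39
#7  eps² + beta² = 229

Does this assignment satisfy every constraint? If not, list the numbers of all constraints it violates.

The assignment fails constraints 2, 4, 5, and 6.

#1 values 2 ≤ 15 ≤ 18 — holds.
#2 eps = 2 is outside [-5, 0] — fails.
#3 |12 − 18| = 6; 6 ≤ 8 — holds.
#4 min(15, 1) = 1, not 3 — fails.
#5 delta = 12 ≠ 15 and eps = 2 ≠ 1; both disjuncts false — fails.
#6 gamma + eta + alpha = 1 + 18 + 18 = 37, not 39 — fails.
#7 eps² + beta² = 2² + 15² = 4 + 225 = 229 — holds.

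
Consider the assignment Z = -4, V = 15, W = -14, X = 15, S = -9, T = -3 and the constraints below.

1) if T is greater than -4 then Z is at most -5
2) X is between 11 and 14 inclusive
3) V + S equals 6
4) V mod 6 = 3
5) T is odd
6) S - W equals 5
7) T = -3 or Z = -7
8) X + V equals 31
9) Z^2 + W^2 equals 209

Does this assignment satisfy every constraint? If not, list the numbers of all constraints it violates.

The assignment fails constraints 1, 2, 8, and 9.

1) T = -3 > -4, so we need Z ≤ -5; but Z = -4 > -5  FAIL
2) X = 15 is outside [11, 14]  FAIL
3) V + S = 15 + (-9) = 6  OK
4) 15 mod 6 = 3  OK
5) T = -3 is odd  OK
6) S - W = -9 - (-14) = 5  OK
7) T = -3 = -3 (first disjunct)  OK
8) X + V = 15 + 15 = 30, not 31  FAIL
9) Z^2 + W^2 = (-4)^2 + (-14)^2 = 16 + 196 = 212, not 209  FAIL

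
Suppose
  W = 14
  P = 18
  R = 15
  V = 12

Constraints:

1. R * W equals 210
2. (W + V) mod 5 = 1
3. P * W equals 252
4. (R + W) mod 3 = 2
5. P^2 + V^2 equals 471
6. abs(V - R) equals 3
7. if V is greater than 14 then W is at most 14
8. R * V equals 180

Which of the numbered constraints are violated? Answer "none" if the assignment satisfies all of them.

The assignment fails constraint 5.

1. R * W = 15 * 14 = 210 — holds.
2. W + V = 26; 26 mod 5 = 1 — holds.
3. P * W = 18 * 14 = 252 — holds.
4. R + W = 29; 29 mod 3 = 2 — holds.
5. P^2 + V^2 = 18^2 + 12^2 = 324 + 144 = 468, not 471 — does not hold.
6. abs(12 - 15) = 3 — holds.
7. V = 12, not > 14; antecedent false, conditional vacuously true — holds.
8. R * V = 15 * 12 = 180 — holds.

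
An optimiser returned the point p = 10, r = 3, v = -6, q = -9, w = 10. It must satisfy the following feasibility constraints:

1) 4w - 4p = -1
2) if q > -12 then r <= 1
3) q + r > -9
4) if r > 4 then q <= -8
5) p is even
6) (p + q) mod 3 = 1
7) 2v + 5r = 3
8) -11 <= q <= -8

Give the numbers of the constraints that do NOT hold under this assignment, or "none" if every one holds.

1) 4w - 4p = 4(10) - 4(10) = 0, not -1  no
2) q = -9 > -12, so we need r ≤ 1; but r = 3 > 1  no
3) q + r = -9 + 3 = -6; -6 > -9  yes
4) r = 3, not > 4; antecedent false, conditional vacuously true  yes
5) p = 10 is even  yes
6) p + q = 1; 1 mod 3 = 1  yes
7) 2v + 5r = 2(-6) + 5(3) = 3  yes
8) q = -9 lies in [-11, -8]  yes

The assignment fails constraints 1, 2.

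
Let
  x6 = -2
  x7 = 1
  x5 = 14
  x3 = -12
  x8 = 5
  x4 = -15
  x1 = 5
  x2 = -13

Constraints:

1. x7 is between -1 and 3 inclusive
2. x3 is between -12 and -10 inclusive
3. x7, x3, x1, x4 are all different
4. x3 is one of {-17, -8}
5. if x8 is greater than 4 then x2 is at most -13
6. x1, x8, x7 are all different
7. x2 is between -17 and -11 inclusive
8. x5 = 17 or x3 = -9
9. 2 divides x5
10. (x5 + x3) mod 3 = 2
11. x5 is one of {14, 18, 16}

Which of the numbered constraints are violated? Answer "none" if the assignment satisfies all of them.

1. x7 = 1 lies in [-1, 3] — holds.
2. x3 = -12 lies in [-12, -10] — holds.
3. values 1, -12, 5, -15 are pairwise distinct — holds.
4. x3 = -12 is not in {-17, -8} — does not hold.
5. x8 = 5 > 4, so we need x2 ≤ -13; x2 = -13 ≤ -13 — holds.
6. x1 = x8 = 5, not all different — does not hold.
7. x2 = -13 lies in [-17, -11] — holds.
8. x5 = 14 ≠ 17 and x3 = -12 ≠ -9; both disjuncts false — does not hold.
9. 14 / 2 = 7, so 2 divides 14 — holds.
10. x5 + x3 = 2; 2 mod 3 = 2 — holds.
11. x5 = 14 is in {14, 18, 16} — holds.

No — constraints 4, 6, and 8 are not satisfied.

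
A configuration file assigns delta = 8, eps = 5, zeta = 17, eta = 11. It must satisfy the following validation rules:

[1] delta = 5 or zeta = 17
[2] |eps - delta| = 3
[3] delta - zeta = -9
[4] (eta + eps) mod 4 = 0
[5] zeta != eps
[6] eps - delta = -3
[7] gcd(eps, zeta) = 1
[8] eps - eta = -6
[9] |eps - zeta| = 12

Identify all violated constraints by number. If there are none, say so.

None — every constraint holds.

[1] delta = 8 ≠ 5, but zeta = 17 = 17 (second disjunct)  yes
[2] |5 - 8| = 3  yes
[3] delta - zeta = 8 - 17 = -9  yes
[4] eta + eps = 16; 16 mod 4 = 0  yes
[5] zeta = 17, eps = 5; distinct  yes
[6] eps - delta = 5 - 8 = -3  yes
[7] gcd(5, 17) = 1  yes
[8] eps - eta = 5 - 11 = -6  yes
[9] |5 - 17| = 12  yes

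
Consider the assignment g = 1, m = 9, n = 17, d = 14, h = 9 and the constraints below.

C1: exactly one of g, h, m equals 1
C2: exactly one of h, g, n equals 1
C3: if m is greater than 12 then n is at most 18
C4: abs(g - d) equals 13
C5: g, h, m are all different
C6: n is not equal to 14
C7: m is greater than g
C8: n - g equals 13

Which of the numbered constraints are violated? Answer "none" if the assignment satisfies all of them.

C1: g=1, h=9, m=9; 1 of them equals 1 — OK.
C2: h=9, g=1, n=17; 1 of them equals 1 — OK.
C3: m = 9, not > 12; antecedent false, conditional vacuously true — OK.
C4: abs(1 - 14) = 13 — OK.
C5: h = m = 9, not all different — violated.
C6: n = 17, and 17 ≠ 14 — OK.
C7: m = 9, g = 1; 9 > 1 — OK.
C8: n - g = 17 - 1 = 16, not 13 — violated.

Violated: 5 and 8.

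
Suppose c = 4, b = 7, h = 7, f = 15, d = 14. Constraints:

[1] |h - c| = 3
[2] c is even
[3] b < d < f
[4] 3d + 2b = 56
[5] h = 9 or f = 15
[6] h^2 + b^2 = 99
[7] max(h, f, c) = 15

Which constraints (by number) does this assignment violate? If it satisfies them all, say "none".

[1] |7 - 4| = 3  ✓
[2] c = 4 is even  ✓
[3] values 7 < 14 < 15  ✓
[4] 3d + 2b = 3(14) + 2(7) = 56  ✓
[5] h = 7 ≠ 9, but f = 15 = 15 (second disjunct)  ✓
[6] h^2 + b^2 = 7^2 + 7^2 = 49 + 49 = 98, not 99  ✗
[7] max(7, 15, 4) = 15  ✓

No — constraint 6 is not satisfied.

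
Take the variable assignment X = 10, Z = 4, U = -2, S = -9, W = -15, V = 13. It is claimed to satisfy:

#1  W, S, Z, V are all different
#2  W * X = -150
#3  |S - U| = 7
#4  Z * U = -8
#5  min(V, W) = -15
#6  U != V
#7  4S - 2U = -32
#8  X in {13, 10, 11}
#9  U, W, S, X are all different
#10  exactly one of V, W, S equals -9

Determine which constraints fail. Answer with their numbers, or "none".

None — every constraint holds.

#1 values -15, -9, 4, 13 are pairwise distinct  true
#2 W * X = -15 * 10 = -150  true
#3 |-9 - (-2)| = 7  true
#4 Z * U = 4 * (-2) = -8  true
#5 min(13, -15) = -15  true
#6 U = -2, V = 13; distinct  true
#7 4S - 2U = 4(-9) - 2(-2) = -32  true
#8 X = 10 is in {13, 10, 11}  true
#9 values -2, -15, -9, 10 are pairwise distinct  true
#10 V=13, W=-15, S=-9; 1 of them equals -9  true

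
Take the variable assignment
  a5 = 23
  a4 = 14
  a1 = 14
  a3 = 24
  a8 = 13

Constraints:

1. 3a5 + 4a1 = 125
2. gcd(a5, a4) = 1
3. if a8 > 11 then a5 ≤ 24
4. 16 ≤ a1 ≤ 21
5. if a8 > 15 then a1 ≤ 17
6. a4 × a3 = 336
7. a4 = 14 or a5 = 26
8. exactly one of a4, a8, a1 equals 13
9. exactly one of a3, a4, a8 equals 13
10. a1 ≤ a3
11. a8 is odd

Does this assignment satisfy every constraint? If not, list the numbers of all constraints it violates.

1. 3a5 + 4a1 = 3(23) + 4(14) = 125 — holds.
2. gcd(23, 14) = 1 — holds.
3. a8 = 13 > 11, so we need a5 ≤ 24; a5 = 23 ≤ 24 — holds.
4. a1 = 14 is outside [16, 21] — does not hold.
5. a8 = 13, not > 15; antecedent false, conditional vacuously true — holds.
6. a4 × a3 = 14 × 24 = 336 — holds.
7. a4 = 14 = 14 (first disjunct) — holds.
8. a4=14, a8=13, a1=14; 1 of them equals 13 — holds.
9. a3=24, a4=14, a8=13; 1 of them equals 13 — holds.
10. a1 = 14, a3 = 24; 14 ≤ 24 — holds.
11. a8 = 13 is odd — holds.

No — constraint 4 is not satisfied.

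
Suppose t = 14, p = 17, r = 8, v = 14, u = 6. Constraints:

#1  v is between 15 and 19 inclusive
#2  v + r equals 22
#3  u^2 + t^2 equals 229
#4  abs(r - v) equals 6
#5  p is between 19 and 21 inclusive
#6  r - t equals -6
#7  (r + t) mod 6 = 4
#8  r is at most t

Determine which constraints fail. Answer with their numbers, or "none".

No — constraints 1, 3, 5 are not satisfied.

#1 v = 14 is outside [15, 19] — violated.
#2 v + r = 14 + 8 = 22 — satisfied.
#3 u^2 + t^2 = 6^2 + 14^2 = 36 + 196 = 232, not 229 — violated.
#4 abs(8 - 14) = 6 — satisfied.
#5 p = 17 is outside [19, 21] — violated.
#6 r - t = 8 - 14 = -6 — satisfied.
#7 r + t = 22; 22 mod 6 = 4 — satisfied.
#8 r = 8, t = 14; 8 ≤ 14 — satisfied.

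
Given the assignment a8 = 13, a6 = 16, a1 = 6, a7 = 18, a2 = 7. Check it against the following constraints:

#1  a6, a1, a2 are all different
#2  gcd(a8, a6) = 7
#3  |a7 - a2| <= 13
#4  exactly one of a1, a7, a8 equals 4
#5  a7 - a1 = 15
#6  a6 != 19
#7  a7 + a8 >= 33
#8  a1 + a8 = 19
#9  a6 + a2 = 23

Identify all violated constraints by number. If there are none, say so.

#1 values 16, 6, 7 are pairwise distinct — holds.
#2 gcd(13, 16) = 1, not 7 — fails.
#3 |18 - 7| = 11; 11 ≤ 13 — holds.
#4 a1=6, a7=18, a8=13; 0 of them equal 4, not exactly one — fails.
#5 a7 - a1 = 18 - 6 = 12, not 15 — fails.
#6 a6 = 16, and 16 ≠ 19 — holds.
#7 a7 + a8 = 18 + 13 = 31; 31 < 33, bound 33 not met — fails.
#8 a1 + a8 = 6 + 13 = 19 — holds.
#9 a6 + a2 = 16 + 7 = 23 — holds.

The assignment fails constraints 2, 4, 5, and 7.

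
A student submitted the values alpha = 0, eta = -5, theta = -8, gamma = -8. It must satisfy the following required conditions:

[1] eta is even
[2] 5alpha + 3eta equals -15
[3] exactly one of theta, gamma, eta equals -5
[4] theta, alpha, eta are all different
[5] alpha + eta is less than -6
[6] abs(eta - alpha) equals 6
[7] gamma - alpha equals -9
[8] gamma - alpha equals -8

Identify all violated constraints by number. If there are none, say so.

The assignment fails constraints 1, 5, 6, and 7.

[1] eta = -5 is odd  ✘
[2] 5alpha + 3eta = 5(0) + 3(-5) = -15  ✔
[3] theta=-8, gamma=-8, eta=-5; 1 of them equals -5  ✔
[4] values -8, 0, -5 are pairwise distinct  ✔
[5] alpha + eta = 0 + (-5) = -5; -5 ≥ -6, bound -6 not met  ✘
[6] abs(-5 - 0) = 5, not 6  ✘
[7] gamma - alpha = -8 - 0 = -8, not -9  ✘
[8] gamma - alpha = -8 - 0 = -8  ✔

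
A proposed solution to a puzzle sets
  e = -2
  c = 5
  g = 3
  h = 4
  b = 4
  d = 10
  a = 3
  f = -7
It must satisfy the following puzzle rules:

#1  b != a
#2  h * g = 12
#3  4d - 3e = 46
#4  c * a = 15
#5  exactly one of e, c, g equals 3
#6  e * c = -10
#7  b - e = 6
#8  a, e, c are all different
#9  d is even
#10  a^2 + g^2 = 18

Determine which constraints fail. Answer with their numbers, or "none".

#1 b = 4, a = 3; distinct  OK
#2 h * g = 4 * 3 = 12  OK
#3 4d - 3e = 4(10) - 3(-2) = 46  OK
#4 c * a = 5 * 3 = 15  OK
#5 e=-2, c=5, g=3; 1 of them equals 3  OK
#6 e * c = -2 * 5 = -10  OK
#7 b - e = 4 - (-2) = 6  OK
#8 values 3, -2, 5 are pairwise distinct  OK
#9 d = 10 is even  OK
#10 a^2 + g^2 = 3^2 + 3^2 = 9 + 9 = 18  OK

All constraints are satisfied.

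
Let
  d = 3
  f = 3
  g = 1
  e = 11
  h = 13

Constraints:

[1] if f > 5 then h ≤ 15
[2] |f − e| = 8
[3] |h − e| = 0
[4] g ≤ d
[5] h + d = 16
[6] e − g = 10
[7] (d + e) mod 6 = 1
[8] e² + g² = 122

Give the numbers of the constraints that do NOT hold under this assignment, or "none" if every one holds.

Constraints 3 and 7 are violated.

[1] f = 3, not > 5; antecedent false, conditional vacuously true — holds.
[2] |3 − 11| = 8 — holds.
[3] |13 − 11| = 2, not 0 — fails.
[4] g = 1, d = 3; 1 ≤ 3 — holds.
[5] h + d = 13 + 3 = 16 — holds.
[6] e − g = 11 − 1 = 10 — holds.
[7] d + e = 14; 14 mod 6 = 2, not 1 — fails.
[8] e² + g² = 11² + 1² = 121 + 1 = 122 — holds.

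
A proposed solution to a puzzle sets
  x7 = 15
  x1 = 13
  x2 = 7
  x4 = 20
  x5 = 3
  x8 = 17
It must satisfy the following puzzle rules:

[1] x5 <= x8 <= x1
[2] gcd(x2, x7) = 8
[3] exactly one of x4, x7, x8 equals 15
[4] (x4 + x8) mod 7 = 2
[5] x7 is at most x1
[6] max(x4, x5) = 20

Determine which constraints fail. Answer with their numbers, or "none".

Violated: 1, 2, 5.

[1] values 3, 17, 13; x8 = 17 is not <= x1 = 13  FAIL
[2] gcd(7, 15) = 1, not 8  FAIL
[3] x4=20, x7=15, x8=17; 1 of them equals 15  OK
[4] x4 + x8 = 37; 37 mod 7 = 2  OK
[5] x7 = 15, x1 = 13; 15 > 13 (want ≤)  FAIL
[6] max(20, 3) = 20  OK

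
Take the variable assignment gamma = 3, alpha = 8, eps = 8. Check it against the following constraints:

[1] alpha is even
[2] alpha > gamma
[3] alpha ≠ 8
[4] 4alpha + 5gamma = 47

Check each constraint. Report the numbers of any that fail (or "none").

Violated: 3.

[1] alpha = 8 is even  ✔
[2] alpha = 8, gamma = 3; 8 > 3  ✔
[3] alpha = 8, but 8 is required to differ  ✘
[4] 4alpha + 5gamma = 4(8) + 5(3) = 47  ✔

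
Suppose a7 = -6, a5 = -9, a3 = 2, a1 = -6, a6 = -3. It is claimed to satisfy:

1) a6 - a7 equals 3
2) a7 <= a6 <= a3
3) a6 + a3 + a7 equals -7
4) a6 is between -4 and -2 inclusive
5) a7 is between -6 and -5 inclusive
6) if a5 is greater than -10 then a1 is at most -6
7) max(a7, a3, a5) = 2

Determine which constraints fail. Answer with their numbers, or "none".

1) a6 - a7 = -3 - (-6) = 3  holds
2) values -6 <= -3 <= 2  holds
3) a6 + a3 + a7 = -3 + 2 + (-6) = -7  holds
4) a6 = -3 lies in [-4, -2]  holds
5) a7 = -6 lies in [-6, -5]  holds
6) a5 = -9 > -10, so we need a1 ≤ -6; a1 = -6 ≤ -6  holds
7) max(-6, 2, -9) = 2  holds

The assignment satisfies every constraint.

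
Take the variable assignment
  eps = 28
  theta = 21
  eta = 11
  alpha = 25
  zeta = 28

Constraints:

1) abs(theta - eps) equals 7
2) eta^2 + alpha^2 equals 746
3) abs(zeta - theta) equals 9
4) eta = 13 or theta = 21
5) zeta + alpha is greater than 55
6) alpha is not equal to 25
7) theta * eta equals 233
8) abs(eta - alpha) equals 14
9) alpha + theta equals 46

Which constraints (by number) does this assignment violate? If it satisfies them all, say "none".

Violated: 3, 5, 6, 7.

1) abs(21 - 28) = 7  ✓
2) eta^2 + alpha^2 = 11^2 + 25^2 = 121 + 625 = 746  ✓
3) abs(28 - 21) = 7, not 9  ✗
4) eta = 11 ≠ 13, but theta = 21 = 21 (second disjunct)  ✓
5) zeta + alpha = 28 + 25 = 53; 53 ≤ 55, bound 55 not met  ✗
6) alpha = 25, but 25 is required to differ  ✗
7) theta * eta = 21 * 11 = 231, not 233  ✗
8) abs(11 - 25) = 14  ✓
9) alpha + theta = 25 + 21 = 46  ✓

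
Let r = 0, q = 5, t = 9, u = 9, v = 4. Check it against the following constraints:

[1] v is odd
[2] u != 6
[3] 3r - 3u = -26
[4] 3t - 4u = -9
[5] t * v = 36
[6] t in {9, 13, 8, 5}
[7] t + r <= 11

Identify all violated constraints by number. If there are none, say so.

[1] v = 4 is even — does not hold.
[2] u = 9, and 9 ≠ 6 — holds.
[3] 3r - 3u = 3(0) - 3(9) = -27, not -26 — does not hold.
[4] 3t - 4u = 3(9) - 4(9) = -9 — holds.
[5] t * v = 9 * 4 = 36 — holds.
[6] t = 9 is in {9, 13, 8, 5} — holds.
[7] t + r = 9 + 0 = 9; 9 ≤ 11 — holds.

The assignment fails constraints 1 and 3.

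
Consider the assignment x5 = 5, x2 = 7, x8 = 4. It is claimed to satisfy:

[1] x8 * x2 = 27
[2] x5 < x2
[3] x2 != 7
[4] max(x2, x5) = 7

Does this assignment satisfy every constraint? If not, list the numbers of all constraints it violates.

No — constraints 1, 3 are not satisfied.

[1] x8 * x2 = 4 * 7 = 28, not 27  ✘
[2] x5 = 5, x2 = 7; 5 < 7  ✔
[3] x2 = 7, but 7 is required to differ  ✘
[4] max(7, 5) = 7  ✔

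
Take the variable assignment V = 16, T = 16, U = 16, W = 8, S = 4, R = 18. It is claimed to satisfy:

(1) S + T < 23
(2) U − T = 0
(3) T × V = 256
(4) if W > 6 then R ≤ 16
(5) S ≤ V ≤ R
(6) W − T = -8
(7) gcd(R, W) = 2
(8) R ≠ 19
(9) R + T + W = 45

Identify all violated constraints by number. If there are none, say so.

(1) S + T = 4 + 16 = 20; 20 < 23  yes
(2) U − T = 16 − 16 = 0  yes
(3) T × V = 16 × 16 = 256  yes
(4) W = 8 > 6, so we need R ≤ 16; but R = 18 > 16  no
(5) values 4 ≤ 16 ≤ 18  yes
(6) W − T = 8 − 16 = -8  yes
(7) gcd(18, 8) = 2  yes
(8) R = 18, and 18 ≠ 19  yes
(9) R + T + W = 18 + 16 + 8 = 42, not 45  no

Constraints 4 and 9 are violated.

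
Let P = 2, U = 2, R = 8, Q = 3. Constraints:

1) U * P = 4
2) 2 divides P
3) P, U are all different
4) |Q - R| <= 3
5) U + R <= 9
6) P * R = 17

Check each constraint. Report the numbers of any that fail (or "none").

No — constraints 3, 4, 5, and 6 are not satisfied.

1) U * P = 2 * 2 = 4 — holds.
2) 2 / 2 = 1, so 2 divides 2 — holds.
3) P = U = 2, not all different — fails.
4) |3 - 8| = 5; 5 > 3, exceeds bound 3 — fails.
5) U + R = 2 + 8 = 10; 10 > 9, bound 9 not met — fails.
6) P * R = 2 * 8 = 16, not 17 — fails.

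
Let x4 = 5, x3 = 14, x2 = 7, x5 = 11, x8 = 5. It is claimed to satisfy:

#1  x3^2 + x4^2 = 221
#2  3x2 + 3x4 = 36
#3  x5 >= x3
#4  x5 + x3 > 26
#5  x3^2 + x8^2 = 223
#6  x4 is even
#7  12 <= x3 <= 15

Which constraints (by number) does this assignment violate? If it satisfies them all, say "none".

Constraints 3, 4, 5, 6 do not hold.

#1 x3^2 + x4^2 = 14^2 + 5^2 = 196 + 25 = 221 — OK.
#2 3x2 + 3x4 = 3(7) + 3(5) = 36 — OK.
#3 x5 = 11, x3 = 14; 11 < 14 (want ≥) — violated.
#4 x5 + x3 = 11 + 14 = 25; 25 ≤ 26, bound 26 not met — violated.
#5 x3^2 + x8^2 = 14^2 + 5^2 = 196 + 25 = 221, not 223 — violated.
#6 x4 = 5 is odd — violated.
#7 x3 = 14 lies in [12, 15] — OK.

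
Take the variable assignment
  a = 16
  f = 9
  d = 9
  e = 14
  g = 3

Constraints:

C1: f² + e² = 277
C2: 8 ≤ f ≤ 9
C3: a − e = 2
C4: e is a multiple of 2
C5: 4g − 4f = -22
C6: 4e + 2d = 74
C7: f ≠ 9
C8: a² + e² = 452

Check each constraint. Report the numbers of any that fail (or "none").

C1: f² + e² = 9² + 14² = 81 + 196 = 277  OK
C2: f = 9 lies in [8, 9]  OK
C3: a − e = 16 − 14 = 2  OK
C4: 14 / 2 = 7, so 2 divides 14  OK
C5: 4g − 4f = 4(3) − 4(9) = -24, not -22  FAIL
C6: 4e + 2d = 4(14) + 2(9) = 74  OK
C7: f = 9, but 9 is required to differ  FAIL
C8: a² + e² = 16² + 14² = 256 + 196 = 452  OK

Constraints 5 and 7 do not hold.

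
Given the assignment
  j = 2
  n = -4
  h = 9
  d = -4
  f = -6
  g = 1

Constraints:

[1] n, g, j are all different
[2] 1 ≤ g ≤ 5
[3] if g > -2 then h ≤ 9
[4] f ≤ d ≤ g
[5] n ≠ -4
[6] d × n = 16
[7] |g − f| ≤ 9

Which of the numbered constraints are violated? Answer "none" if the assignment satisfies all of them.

[1] values -4, 1, 2 are pairwise distinct  yes
[2] g = 1 lies in [1, 5]  yes
[3] g = 1 > -2, so we need h ≤ 9; h = 9 ≤ 9  yes
[4] values -6 ≤ -4 ≤ 1  yes
[5] n = -4, but -4 is required to differ  no
[6] d × n = -4 × (-4) = 16  yes
[7] |1 − (-6)| = 7; 7 ≤ 9  yes

Constraint 5 is violated.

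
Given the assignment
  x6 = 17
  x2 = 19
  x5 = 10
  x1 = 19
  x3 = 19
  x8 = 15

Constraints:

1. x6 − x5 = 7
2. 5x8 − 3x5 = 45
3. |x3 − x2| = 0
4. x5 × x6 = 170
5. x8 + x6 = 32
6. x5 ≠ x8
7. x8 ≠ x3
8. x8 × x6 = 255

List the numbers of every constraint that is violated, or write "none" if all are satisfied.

None — every constraint holds.

1. x6 − x5 = 17 − 10 = 7 — satisfied.
2. 5x8 − 3x5 = 5(15) − 3(10) = 45 — satisfied.
3. |19 − 19| = 0 — satisfied.
4. x5 × x6 = 10 × 17 = 170 — satisfied.
5. x8 + x6 = 15 + 17 = 32 — satisfied.
6. x5 = 10, x8 = 15; distinct — satisfied.
7. x8 = 15, x3 = 19; distinct — satisfied.
8. x8 × x6 = 15 × 17 = 255 — satisfied.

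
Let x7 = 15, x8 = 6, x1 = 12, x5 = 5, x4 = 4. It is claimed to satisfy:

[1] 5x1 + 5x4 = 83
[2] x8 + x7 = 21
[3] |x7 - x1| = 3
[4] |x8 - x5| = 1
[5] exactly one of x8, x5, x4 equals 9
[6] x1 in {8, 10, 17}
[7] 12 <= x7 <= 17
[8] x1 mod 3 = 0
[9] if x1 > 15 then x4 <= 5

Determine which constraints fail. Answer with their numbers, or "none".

Constraints 1, 5, and 6 do not hold.

[1] 5x1 + 5x4 = 5(12) + 5(4) = 80, not 83  ✘
[2] x8 + x7 = 6 + 15 = 21  ✔
[3] |15 - 12| = 3  ✔
[4] |6 - 5| = 1  ✔
[5] x8=6, x5=5, x4=4; 0 of them equal 9, not exactly one  ✘
[6] x1 = 12 is not in {8, 10, 17}  ✘
[7] x7 = 15 lies in [12, 17]  ✔
[8] 12 mod 3 = 0  ✔
[9] x1 = 12, not > 15; antecedent false, conditional vacuously true  ✔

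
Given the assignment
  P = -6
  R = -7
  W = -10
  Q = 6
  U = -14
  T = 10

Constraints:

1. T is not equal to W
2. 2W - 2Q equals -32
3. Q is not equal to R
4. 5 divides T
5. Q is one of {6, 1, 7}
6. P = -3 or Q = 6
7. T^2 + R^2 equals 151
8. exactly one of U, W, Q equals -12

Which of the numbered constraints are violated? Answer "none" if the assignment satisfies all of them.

1. T = 10, W = -10; distinct  ✓
2. 2W - 2Q = 2(-10) - 2(6) = -32  ✓
3. Q = 6, R = -7; distinct  ✓
4. 10 / 5 = 2, so 5 divides 10  ✓
5. Q = 6 is in {6, 1, 7}  ✓
6. P = -6 ≠ -3, but Q = 6 = 6 (second disjunct)  ✓
7. T^2 + R^2 = 10^2 + (-7)^2 = 100 + 49 = 149, not 151  ✗
8. U=-14, W=-10, Q=6; 0 of them equal -12, not exactly one  ✗

Violated: 7, 8.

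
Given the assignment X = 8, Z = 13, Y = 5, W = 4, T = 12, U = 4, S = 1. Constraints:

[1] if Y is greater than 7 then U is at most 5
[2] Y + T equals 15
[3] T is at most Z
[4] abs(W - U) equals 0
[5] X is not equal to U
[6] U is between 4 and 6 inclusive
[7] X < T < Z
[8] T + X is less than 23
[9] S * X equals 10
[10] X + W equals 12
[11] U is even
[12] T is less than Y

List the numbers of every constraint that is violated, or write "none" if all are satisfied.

[1] Y = 5, not > 7; antecedent false, conditional vacuously true  ✓
[2] Y + T = 5 + 12 = 17, not 15  ✗
[3] T = 12, Z = 13; 12 ≤ 13  ✓
[4] abs(4 - 4) = 0  ✓
[5] X = 8, U = 4; distinct  ✓
[6] U = 4 lies in [4, 6]  ✓
[7] values 8 < 12 < 13  ✓
[8] T + X = 12 + 8 = 20; 20 < 23  ✓
[9] S * X = 1 * 8 = 8, not 10  ✗
[10] X + W = 8 + 4 = 12  ✓
[11] U = 4 is even  ✓
[12] T = 12, Y = 5; 12 ≥ 5 (want <)  ✗

Constraints 2, 9, and 12 are violated.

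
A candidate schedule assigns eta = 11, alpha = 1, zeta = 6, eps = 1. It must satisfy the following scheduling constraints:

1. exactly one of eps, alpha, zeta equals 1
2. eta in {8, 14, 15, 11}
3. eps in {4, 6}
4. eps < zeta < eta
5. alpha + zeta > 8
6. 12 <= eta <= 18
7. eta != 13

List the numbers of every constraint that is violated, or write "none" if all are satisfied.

No — constraints 1, 3, 5, 6 are not satisfied.

1. eps=1, alpha=1, zeta=6; 2 of them equal 1, not exactly one  no
2. eta = 11 is in {8, 14, 15, 11}  yes
3. eps = 1 is not in {4, 6}  no
4. values 1 < 6 < 11  yes
5. alpha + zeta = 1 + 6 = 7; 7 ≤ 8, bound 8 not met  no
6. eta = 11 is outside [12, 18]  no
7. eta = 11, and 11 ≠ 13  yes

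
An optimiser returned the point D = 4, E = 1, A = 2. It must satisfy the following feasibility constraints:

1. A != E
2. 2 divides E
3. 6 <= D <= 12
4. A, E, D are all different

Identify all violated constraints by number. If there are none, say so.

Constraints 2, 3 are violated.

1. A = 2, E = 1; distinct — OK.
2. 1 = 2*0 + 1, so 2 does not divide 1 — violated.
3. D = 4 is outside [6, 12] — violated.
4. values 2, 1, 4 are pairwise distinct — OK.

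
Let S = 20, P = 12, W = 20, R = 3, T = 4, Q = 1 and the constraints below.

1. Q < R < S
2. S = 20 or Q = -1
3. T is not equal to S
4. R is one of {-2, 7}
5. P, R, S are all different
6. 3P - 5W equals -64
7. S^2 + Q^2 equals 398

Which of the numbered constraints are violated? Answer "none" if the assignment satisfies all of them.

1. values 1 < 3 < 20  true
2. S = 20 = 20 (first disjunct)  true
3. T = 4, S = 20; distinct  true
4. R = 3 is not in {-2, 7}  false
5. values 12, 3, 20 are pairwise distinct  true
6. 3P - 5W = 3(12) - 5(20) = -64  true
7. S^2 + Q^2 = 20^2 + 1^2 = 400 + 1 = 401, not 398  false

Constraints 4 and 7 do not hold.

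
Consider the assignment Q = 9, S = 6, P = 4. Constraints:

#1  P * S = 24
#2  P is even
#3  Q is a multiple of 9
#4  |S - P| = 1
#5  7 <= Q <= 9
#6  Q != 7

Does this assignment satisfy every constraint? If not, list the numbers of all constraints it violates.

Constraint 4 is violated.

#1 P * S = 4 * 6 = 24  OK
#2 P = 4 is even  OK
#3 9 / 9 = 1, so 9 divides 9  OK
#4 |6 - 4| = 2, not 1  FAIL
#5 Q = 9 lies in [7, 9]  OK
#6 Q = 9, and 9 ≠ 7  OK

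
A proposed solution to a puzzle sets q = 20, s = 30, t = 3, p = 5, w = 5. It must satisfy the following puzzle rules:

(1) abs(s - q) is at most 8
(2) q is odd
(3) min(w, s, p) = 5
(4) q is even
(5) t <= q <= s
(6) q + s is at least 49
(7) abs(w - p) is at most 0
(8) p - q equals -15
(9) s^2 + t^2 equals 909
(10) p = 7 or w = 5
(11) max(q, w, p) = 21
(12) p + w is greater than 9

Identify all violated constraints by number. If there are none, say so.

(1) abs(30 - 20) = 10; 10 > 8, exceeds bound 8  no
(2) q = 20 is even  no
(3) min(5, 30, 5) = 5  yes
(4) q = 20 is even  yes
(5) values 3 <= 20 <= 30  yes
(6) q + s = 20 + 30 = 50; 50 ≥ 49  yes
(7) abs(5 - 5) = 0; 0 ≤ 0  yes
(8) p - q = 5 - 20 = -15  yes
(9) s^2 + t^2 = 30^2 + 3^2 = 900 + 9 = 909  yes
(10) p = 5 ≠ 7, but w = 5 = 5 (second disjunct)  yes
(11) max(20, 5, 5) = 20, not 21  no
(12) p + w = 5 + 5 = 10; 10 > 9  yes

Constraints 1, 2, 11 do not hold.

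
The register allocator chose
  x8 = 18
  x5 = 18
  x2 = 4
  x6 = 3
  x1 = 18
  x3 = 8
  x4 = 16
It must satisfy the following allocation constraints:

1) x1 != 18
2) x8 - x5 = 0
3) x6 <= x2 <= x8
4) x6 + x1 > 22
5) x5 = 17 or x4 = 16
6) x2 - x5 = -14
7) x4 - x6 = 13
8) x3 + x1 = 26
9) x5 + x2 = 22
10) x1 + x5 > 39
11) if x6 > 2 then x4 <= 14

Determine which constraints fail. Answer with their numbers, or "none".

No — constraints 1, 4, 10, and 11 are not satisfied.

1) x1 = 18, but 18 is required to differ — does not hold.
2) x8 - x5 = 18 - 18 = 0 — holds.
3) values 3 <= 4 <= 18 — holds.
4) x6 + x1 = 3 + 18 = 21; 21 ≤ 22, bound 22 not met — does not hold.
5) x5 = 18 ≠ 17, but x4 = 16 = 16 (second disjunct) — holds.
6) x2 - x5 = 4 - 18 = -14 — holds.
7) x4 - x6 = 16 - 3 = 13 — holds.
8) x3 + x1 = 8 + 18 = 26 — holds.
9) x5 + x2 = 18 + 4 = 22 — holds.
10) x1 + x5 = 18 + 18 = 36; 36 ≤ 39, bound 39 not met — does not hold.
11) x6 = 3 > 2, so we need x4 ≤ 14; but x4 = 16 > 14 — does not hold.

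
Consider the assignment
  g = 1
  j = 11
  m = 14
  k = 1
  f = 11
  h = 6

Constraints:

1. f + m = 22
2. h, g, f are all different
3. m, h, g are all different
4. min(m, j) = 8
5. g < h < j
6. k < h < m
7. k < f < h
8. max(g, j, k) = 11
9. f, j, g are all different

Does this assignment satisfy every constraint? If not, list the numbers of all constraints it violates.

Constraints 1, 4, 7, and 9 are violated.

1. f + m = 11 + 14 = 25, not 22 — violated.
2. values 6, 1, 11 are pairwise distinct — OK.
3. values 14, 6, 1 are pairwise distinct — OK.
4. min(14, 11) = 11, not 8 — violated.
5. values 1 < 6 < 11 — OK.
6. values 1 < 6 < 14 — OK.
7. values 1, 11, 6; f = 11 is not < h = 6 — violated.
8. max(1, 11, 1) = 11 — OK.
9. f = j = 11, not all different — violated.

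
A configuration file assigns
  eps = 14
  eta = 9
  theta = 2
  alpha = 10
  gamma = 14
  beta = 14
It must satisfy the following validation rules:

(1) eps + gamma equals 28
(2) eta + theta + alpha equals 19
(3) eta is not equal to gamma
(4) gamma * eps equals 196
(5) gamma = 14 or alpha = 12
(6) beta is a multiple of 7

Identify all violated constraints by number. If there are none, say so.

(1) eps + gamma = 14 + 14 = 28  holds
(2) eta + theta + alpha = 9 + 2 + 10 = 21, not 19  fails
(3) eta = 9, gamma = 14; distinct  holds
(4) gamma * eps = 14 * 14 = 196  holds
(5) gamma = 14 = 14 (first disjunct)  holds
(6) 14 / 7 = 2, so 7 divides 14  holds

The assignment fails constraint 2.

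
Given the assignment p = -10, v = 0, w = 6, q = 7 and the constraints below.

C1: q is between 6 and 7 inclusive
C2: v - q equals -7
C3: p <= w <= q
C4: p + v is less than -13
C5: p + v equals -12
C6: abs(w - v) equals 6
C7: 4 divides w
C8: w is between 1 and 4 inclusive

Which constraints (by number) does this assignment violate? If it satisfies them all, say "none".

Violated: 4, 5, 7, and 8.

C1: q = 7 lies in [6, 7]  holds
C2: v - q = 0 - 7 = -7  holds
C3: values -10 <= 6 <= 7  holds
C4: p + v = -10 + 0 = -10; -10 ≥ -13, bound -13 not met  fails
C5: p + v = -10 + 0 = -10, not -12  fails
C6: abs(6 - 0) = 6  holds
C7: 6 = 4*1 + 2, so 4 does not divide 6  fails
C8: w = 6 is outside [1, 4]  fails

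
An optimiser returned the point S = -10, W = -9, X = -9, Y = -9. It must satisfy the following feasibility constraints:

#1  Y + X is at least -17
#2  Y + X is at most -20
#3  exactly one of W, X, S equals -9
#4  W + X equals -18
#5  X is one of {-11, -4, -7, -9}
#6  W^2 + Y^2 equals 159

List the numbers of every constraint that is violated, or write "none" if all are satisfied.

Constraints 1, 2, 3, and 6 do not hold.

#1 Y + X = -9 + (-9) = -18; -18 < -17, bound -17 not met  fails
#2 Y + X = -9 + (-9) = -18; -18 > -20, bound -20 not met  fails
#3 W=-9, X=-9, S=-10; 2 of them equal -9, not exactly one  fails
#4 W + X = -9 + (-9) = -18  holds
#5 X = -9 is in {-11, -4, -7, -9}  holds
#6 W^2 + Y^2 = (-9)^2 + (-9)^2 = 81 + 81 = 162, not 159  fails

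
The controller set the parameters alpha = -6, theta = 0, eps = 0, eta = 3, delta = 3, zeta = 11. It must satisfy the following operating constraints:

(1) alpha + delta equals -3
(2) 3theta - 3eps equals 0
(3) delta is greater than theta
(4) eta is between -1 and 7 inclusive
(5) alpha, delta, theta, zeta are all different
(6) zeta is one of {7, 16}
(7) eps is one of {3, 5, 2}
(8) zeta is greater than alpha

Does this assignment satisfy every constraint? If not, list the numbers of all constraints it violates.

(1) alpha + delta = -6 + 3 = -3  yes
(2) 3theta - 3eps = 3(0) - 3(0) = 0  yes
(3) delta = 3, theta = 0; 3 > 0  yes
(4) eta = 3 lies in [-1, 7]  yes
(5) values -6, 3, 0, 11 are pairwise distinct  yes
(6) zeta = 11 is not in {7, 16}  no
(7) eps = 0 is not in {3, 5, 2}  no
(8) zeta = 11, alpha = -6; 11 > -6  yes

Constraints 6, 7 do not hold.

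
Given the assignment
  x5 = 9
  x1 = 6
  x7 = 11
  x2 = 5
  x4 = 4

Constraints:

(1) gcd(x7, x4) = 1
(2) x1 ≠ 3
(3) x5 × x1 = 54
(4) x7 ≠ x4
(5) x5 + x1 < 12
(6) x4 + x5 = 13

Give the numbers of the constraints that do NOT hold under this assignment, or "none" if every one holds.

Violated: 5.

(1) gcd(11, 4) = 1  ✔
(2) x1 = 6, and 6 ≠ 3  ✔
(3) x5 × x1 = 9 × 6 = 54  ✔
(4) x7 = 11, x4 = 4; distinct  ✔
(5) x5 + x1 = 9 + 6 = 15; 15 ≥ 12, bound 12 not met  ✘
(6) x4 + x5 = 4 + 9 = 13  ✔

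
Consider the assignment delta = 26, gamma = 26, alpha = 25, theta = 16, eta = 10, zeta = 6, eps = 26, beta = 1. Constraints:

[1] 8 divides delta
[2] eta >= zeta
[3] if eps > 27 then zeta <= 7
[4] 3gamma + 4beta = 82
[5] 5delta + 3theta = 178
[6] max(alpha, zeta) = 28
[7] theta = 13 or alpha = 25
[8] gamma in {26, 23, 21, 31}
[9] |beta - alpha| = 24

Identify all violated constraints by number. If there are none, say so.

Violated: 1, 6.

[1] 26 = 8*3 + 2, so 8 does not divide 26 — violated.
[2] eta = 10, zeta = 6; 10 ≥ 6 — OK.
[3] eps = 26, not > 27; antecedent false, conditional vacuously true — OK.
[4] 3gamma + 4beta = 3(26) + 4(1) = 82 — OK.
[5] 5delta + 3theta = 5(26) + 3(16) = 178 — OK.
[6] max(25, 6) = 25, not 28 — violated.
[7] theta = 16 ≠ 13, but alpha = 25 = 25 (second disjunct) — OK.
[8] gamma = 26 is in {26, 23, 21, 31} — OK.
[9] |1 - 25| = 24 — OK.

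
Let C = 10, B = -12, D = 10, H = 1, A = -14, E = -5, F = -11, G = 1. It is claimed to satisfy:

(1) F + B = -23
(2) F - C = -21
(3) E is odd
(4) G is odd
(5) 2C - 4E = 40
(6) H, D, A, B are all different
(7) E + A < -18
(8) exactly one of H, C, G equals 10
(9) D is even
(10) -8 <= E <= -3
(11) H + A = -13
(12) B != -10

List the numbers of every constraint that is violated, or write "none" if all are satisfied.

Yes — all constraints hold.

(1) F + B = -11 + (-12) = -23 — holds.
(2) F - C = -11 - 10 = -21 — holds.
(3) E = -5 is odd — holds.
(4) G = 1 is odd — holds.
(5) 2C - 4E = 2(10) - 4(-5) = 40 — holds.
(6) values 1, 10, -14, -12 are pairwise distinct — holds.
(7) E + A = -5 + (-14) = -19; -19 < -18 — holds.
(8) H=1, C=10, G=1; 1 of them equals 10 — holds.
(9) D = 10 is even — holds.
(10) E = -5 lies in [-8, -3] — holds.
(11) H + A = 1 + (-14) = -13 — holds.
(12) B = -12, and -12 ≠ -10 — holds.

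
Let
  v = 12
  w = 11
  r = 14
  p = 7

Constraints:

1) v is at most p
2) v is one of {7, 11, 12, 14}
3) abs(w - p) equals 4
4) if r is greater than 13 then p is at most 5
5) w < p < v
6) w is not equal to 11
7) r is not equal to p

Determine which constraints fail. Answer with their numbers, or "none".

1) v = 12, p = 7; 12 > 7 (want ≤) — violated.
2) v = 12 is in {7, 11, 12, 14} — OK.
3) abs(11 - 7) = 4 — OK.
4) r = 14 > 13, so we need p ≤ 5; but p = 7 > 5 — violated.
5) values 11, 7, 12; w = 11 is not < p = 7 — violated.
6) w = 11, but 11 is required to differ — violated.
7) r = 14, p = 7; distinct — OK.

No — constraints 1, 4, 5, and 6 are not satisfied.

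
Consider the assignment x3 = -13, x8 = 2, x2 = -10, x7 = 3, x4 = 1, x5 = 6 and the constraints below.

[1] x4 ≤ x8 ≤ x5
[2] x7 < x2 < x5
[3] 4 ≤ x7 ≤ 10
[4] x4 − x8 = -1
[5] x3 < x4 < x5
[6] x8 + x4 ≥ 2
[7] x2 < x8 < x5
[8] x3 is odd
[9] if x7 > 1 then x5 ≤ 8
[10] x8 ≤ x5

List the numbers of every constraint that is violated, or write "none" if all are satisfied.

[1] values 1 ≤ 2 ≤ 6 — satisfied.
[2] values 3, -10, 6; x7 = 3 is not < x2 = -10 — violated.
[3] x7 = 3 is outside [4, 10] — violated.
[4] x4 − x8 = 1 − 2 = -1 — satisfied.
[5] values -13 < 1 < 6 — satisfied.
[6] x8 + x4 = 2 + 1 = 3; 3 ≥ 2 — satisfied.
[7] values -10 < 2 < 6 — satisfied.
[8] x3 = -13 is odd — satisfied.
[9] x7 = 3 > 1, so we need x5 ≤ 8; x5 = 6 ≤ 8 — satisfied.
[10] x8 = 2, x5 = 6; 2 ≤ 6 — satisfied.

The assignment fails constraints 2, 3.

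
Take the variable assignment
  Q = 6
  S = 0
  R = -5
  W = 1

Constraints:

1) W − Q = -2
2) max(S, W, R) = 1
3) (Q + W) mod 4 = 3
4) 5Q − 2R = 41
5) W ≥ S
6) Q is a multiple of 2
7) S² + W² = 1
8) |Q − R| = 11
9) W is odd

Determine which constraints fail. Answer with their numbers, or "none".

1) W − Q = 1 − 6 = -5, not -2 — violated.
2) max(0, 1, -5) = 1 — satisfied.
3) Q + W = 7; 7 mod 4 = 3 — satisfied.
4) 5Q − 2R = 5(6) − 2(-5) = 40, not 41 — violated.
5) W = 1, S = 0; 1 ≥ 0 — satisfied.
6) 6 / 2 = 3, so 2 divides 6 — satisfied.
7) S² + W² = 0² + 1² = 0 + 1 = 1 — satisfied.
8) |6 − (-5)| = 11 — satisfied.
9) W = 1 is odd — satisfied.

Violated: 1 and 4.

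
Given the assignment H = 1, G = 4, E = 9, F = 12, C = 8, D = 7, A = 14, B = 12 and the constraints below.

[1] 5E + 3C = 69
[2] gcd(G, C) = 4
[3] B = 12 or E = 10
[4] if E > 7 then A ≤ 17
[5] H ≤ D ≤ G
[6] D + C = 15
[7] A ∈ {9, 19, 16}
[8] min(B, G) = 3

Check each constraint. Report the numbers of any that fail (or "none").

[1] 5E + 3C = 5(9) + 3(8) = 69 — holds.
[2] gcd(4, 8) = 4 — holds.
[3] B = 12 = 12 (first disjunct) — holds.
[4] E = 9 > 7, so we need A ≤ 17; A = 14 ≤ 17 — holds.
[5] values 1, 7, 4; D = 7 is not ≤ G = 4 — fails.
[6] D + C = 7 + 8 = 15 — holds.
[7] A = 14 is not in {9, 19, 16} — fails.
[8] min(12, 4) = 4, not 3 — fails.

Constraints 5, 7, 8 are violated.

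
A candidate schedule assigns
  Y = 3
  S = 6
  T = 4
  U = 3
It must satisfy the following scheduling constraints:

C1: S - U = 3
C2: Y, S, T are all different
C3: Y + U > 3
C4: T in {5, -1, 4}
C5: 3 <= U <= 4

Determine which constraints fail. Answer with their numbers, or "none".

C1: S - U = 6 - 3 = 3  ✓
C2: values 3, 6, 4 are pairwise distinct  ✓
C3: Y + U = 3 + 3 = 6; 6 > 3  ✓
C4: T = 4 is in {5, -1, 4}  ✓
C5: U = 3 lies in [3, 4]  ✓

Yes — all constraints hold.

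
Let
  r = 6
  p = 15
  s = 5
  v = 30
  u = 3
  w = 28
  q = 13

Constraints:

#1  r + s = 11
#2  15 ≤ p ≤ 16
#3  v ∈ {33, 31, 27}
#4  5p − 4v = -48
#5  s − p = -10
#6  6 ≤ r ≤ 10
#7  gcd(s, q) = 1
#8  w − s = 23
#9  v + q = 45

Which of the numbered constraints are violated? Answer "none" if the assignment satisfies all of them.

Constraints 3, 4, 9 are violated.

#1 r + s = 6 + 5 = 11 — OK.
#2 p = 15 lies in [15, 16] — OK.
#3 v = 30 is not in {33, 31, 27} — violated.
#4 5p − 4v = 5(15) − 4(30) = -45, not -48 — violated.
#5 s − p = 5 − 15 = -10 — OK.
#6 r = 6 lies in [6, 10] — OK.
#7 gcd(5, 13) = 1 — OK.
#8 w − s = 28 − 5 = 23 — OK.
#9 v + q = 30 + 13 = 43, not 45 — violated.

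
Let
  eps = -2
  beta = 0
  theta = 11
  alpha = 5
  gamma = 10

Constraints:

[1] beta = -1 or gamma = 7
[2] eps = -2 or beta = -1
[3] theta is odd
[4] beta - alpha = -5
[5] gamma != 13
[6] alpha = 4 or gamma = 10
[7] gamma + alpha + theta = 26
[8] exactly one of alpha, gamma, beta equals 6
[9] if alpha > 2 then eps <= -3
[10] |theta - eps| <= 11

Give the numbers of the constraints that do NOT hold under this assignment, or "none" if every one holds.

[1] beta = 0 ≠ -1 and gamma = 10 ≠ 7; both disjuncts false  false
[2] eps = -2 = -2 (first disjunct)  true
[3] theta = 11 is odd  true
[4] beta - alpha = 0 - 5 = -5  true
[5] gamma = 10, and 10 ≠ 13  true
[6] alpha = 5 ≠ 4, but gamma = 10 = 10 (second disjunct)  true
[7] gamma + alpha + theta = 10 + 5 + 11 = 26  true
[8] alpha=5, gamma=10, beta=0; 0 of them equal 6, not exactly one  false
[9] alpha = 5 > 2, so we need eps ≤ -3; but eps = -2 > -3  false
[10] |11 - (-2)| = 13; 13 > 11, exceeds bound 11  false

Constraints 1, 8, 9, and 10 do not hold.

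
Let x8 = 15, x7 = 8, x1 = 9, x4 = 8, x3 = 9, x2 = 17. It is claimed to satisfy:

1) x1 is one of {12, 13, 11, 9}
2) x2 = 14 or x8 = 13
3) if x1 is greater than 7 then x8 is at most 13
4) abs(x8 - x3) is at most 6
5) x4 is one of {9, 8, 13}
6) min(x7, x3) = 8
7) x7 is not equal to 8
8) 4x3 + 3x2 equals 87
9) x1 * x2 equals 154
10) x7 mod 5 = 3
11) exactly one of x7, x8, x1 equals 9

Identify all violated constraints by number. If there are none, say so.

1) x1 = 9 is in {12, 13, 11, 9} — holds.
2) x2 = 17 ≠ 14 and x8 = 15 ≠ 13; both disjuncts false — fails.
3) x1 = 9 > 7, so we need x8 ≤ 13; but x8 = 15 > 13 — fails.
4) abs(15 - 9) = 6; 6 ≤ 6 — holds.
5) x4 = 8 is in {9, 8, 13} — holds.
6) min(8, 9) = 8 — holds.
7) x7 = 8, but 8 is required to differ — fails.
8) 4x3 + 3x2 = 4(9) + 3(17) = 87 — holds.
9) x1 * x2 = 9 * 17 = 153, not 154 — fails.
10) 8 mod 5 = 3 — holds.
11) x7=8, x8=15, x1=9; 1 of them equals 9 — holds.

Violated: 2, 3, 7, and 9.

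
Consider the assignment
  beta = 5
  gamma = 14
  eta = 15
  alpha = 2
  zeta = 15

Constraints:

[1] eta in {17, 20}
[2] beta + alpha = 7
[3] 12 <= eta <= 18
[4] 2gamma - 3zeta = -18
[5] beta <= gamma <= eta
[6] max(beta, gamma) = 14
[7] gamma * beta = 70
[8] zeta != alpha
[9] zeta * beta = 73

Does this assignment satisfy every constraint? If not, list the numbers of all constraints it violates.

Constraints 1, 4, and 9 do not hold.

[1] eta = 15 is not in {17, 20}  ✗
[2] beta + alpha = 5 + 2 = 7  ✓
[3] eta = 15 lies in [12, 18]  ✓
[4] 2gamma - 3zeta = 2(14) - 3(15) = -17, not -18  ✗
[5] values 5 <= 14 <= 15  ✓
[6] max(5, 14) = 14  ✓
[7] gamma * beta = 14 * 5 = 70  ✓
[8] zeta = 15, alpha = 2; distinct  ✓
[9] zeta * beta = 15 * 5 = 75, not 73  ✗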